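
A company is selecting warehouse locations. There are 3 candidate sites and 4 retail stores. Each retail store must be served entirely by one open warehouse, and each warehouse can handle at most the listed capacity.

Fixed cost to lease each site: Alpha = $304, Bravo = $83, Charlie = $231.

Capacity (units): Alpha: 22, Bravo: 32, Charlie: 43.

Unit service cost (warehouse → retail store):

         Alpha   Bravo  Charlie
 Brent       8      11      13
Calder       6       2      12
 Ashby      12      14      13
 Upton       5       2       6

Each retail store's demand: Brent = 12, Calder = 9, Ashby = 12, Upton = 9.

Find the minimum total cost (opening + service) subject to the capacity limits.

Open {Bravo, Charlie}: Brent→Bravo 11·12=132, Calder→Bravo 2·9=18, Ashby→Charlie 13·12=156, Upton→Bravo 2·9=18.
Loads: Bravo carries 30/32, Charlie carries 12/43. Service 324; fixed 314; total 638.
Next best feasible plan costs 662.

Minimum total cost: 638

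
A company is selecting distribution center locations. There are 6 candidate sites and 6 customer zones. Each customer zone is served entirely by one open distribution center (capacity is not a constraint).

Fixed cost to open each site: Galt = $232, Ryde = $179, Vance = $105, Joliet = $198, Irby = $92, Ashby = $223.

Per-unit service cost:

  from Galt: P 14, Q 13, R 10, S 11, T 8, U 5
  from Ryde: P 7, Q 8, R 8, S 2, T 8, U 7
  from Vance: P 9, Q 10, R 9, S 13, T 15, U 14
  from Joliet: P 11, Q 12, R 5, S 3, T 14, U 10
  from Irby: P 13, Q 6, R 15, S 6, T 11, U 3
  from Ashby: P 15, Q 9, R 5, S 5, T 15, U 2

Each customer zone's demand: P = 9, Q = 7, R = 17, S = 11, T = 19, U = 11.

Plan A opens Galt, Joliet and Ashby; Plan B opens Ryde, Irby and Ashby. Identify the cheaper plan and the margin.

Plan A: {Galt, Joliet, Ashby}: P→Joliet 11·9=99, Q→Ashby 9·7=63, R→Joliet 5·17=85, S→Joliet 3·11=33, T→Galt 8·19=152, U→Ashby 2·11=22. Service 454; fixed 653; total 1107.
Plan B: {Ryde, Irby, Ashby}: P→Ryde 7·9=63, Q→Irby 6·7=42, R→Ashby 5·17=85, S→Ryde 2·11=22, T→Ryde 8·19=152, U→Ashby 2·11=22. Service 386; fixed 494; total 880.
Difference: |1107 − 880| = 227.

Plan B is cheaper by 227.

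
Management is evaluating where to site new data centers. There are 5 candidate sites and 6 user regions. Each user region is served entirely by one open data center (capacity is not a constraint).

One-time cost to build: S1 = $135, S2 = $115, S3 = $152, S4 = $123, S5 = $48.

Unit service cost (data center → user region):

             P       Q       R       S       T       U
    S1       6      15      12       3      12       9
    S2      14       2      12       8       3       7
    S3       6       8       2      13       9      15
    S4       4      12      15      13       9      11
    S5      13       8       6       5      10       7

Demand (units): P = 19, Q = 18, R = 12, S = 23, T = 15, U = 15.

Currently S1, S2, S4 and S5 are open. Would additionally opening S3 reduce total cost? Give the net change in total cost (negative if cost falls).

Current service cost with {S1, S2, S4, S5}: 403.
Adding S3: each user region re-picks its cheapest; new service cost 355, saving 48.
Extra fixed cost: 152. Net change = 152 − 48 = 104.
(Totals: 824 → 928.)

No — net change +104 (cost rises by 104).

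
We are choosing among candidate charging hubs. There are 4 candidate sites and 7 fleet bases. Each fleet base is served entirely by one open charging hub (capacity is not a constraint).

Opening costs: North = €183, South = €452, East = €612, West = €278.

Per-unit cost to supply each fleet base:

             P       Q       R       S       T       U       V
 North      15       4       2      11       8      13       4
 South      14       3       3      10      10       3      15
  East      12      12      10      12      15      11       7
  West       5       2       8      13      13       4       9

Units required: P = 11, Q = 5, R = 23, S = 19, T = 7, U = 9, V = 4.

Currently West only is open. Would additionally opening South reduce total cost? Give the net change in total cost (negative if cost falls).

Current service cost with {West}: 659.
Adding South: each fleet base re-picks its cheapest; new service cost 457, saving 202.
Extra fixed cost: 452. Net change = 452 − 202 = 250.
(Totals: 937 → 1187.)

No — net change +250 (cost rises by 250).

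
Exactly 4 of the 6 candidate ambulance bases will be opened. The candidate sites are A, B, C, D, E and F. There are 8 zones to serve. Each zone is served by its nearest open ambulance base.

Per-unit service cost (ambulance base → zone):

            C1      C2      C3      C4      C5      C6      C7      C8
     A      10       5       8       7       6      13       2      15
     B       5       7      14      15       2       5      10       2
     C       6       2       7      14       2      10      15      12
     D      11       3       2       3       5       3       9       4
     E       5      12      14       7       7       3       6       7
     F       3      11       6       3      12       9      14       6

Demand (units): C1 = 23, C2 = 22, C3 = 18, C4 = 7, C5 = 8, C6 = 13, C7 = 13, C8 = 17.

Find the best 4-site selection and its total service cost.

With exactly 4 open, each zone uses its cheapest among the chosen.
{A, B, D, F}: C1→F 3·23=69, C2→D 3·22=66, C3→D 2·18=36, C4→D 3·7=21, C5→B 2·8=16, C6→D 3·13=39, C7→A 2·13=26, C8→B 2·17=34. Service cost 307.
{A, C, D, F}: service cost 319
{A, B, C, D}: service cost 331
Among all 15 size-4 choices, {A, B, D, F} is lowest.

Choose A, B, D and F; total service cost 307.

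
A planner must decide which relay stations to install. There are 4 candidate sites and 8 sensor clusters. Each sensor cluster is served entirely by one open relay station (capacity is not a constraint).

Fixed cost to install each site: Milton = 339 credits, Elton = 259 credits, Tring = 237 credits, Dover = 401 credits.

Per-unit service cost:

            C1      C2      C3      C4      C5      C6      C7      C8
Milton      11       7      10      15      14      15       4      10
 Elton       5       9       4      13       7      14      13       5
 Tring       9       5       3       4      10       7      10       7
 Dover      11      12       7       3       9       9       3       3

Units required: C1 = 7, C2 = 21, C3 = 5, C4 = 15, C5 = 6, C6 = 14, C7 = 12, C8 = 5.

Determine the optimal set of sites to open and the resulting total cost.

Open Tring only; minimum total cost 793.

For any fixed open set, each sensor cluster goes to its cheapest open site; total = fixed + service.
{Tring}: C1→Tring 9·7=63, C2→Tring 5·21=105, C3→Tring 3·5=15, C4→Tring 4·15=60, C5→Tring 10·6=60, C6→Tring 7·14=98, C7→Tring 10·12=120, C8→Tring 7·5=35. Service 556; fixed 237; total 793.
{Elton, Tring}: service 500 + fixed 496 = 996
{Dover}: C1→Dover 11·7=77, C2→Dover 12·21=252, C3→Dover 7·5=35, C4→Dover 3·15=45, C5→Dover 9·6=54, C6→Dover 9·14=126, C7→Dover 3·12=36, C8→Dover 3·5=15. Service 640; fixed 401; total 1041.
{Milton, Elton, Tring, Dover}: service 391 + fixed 1236 = 1627
No other subset beats 793.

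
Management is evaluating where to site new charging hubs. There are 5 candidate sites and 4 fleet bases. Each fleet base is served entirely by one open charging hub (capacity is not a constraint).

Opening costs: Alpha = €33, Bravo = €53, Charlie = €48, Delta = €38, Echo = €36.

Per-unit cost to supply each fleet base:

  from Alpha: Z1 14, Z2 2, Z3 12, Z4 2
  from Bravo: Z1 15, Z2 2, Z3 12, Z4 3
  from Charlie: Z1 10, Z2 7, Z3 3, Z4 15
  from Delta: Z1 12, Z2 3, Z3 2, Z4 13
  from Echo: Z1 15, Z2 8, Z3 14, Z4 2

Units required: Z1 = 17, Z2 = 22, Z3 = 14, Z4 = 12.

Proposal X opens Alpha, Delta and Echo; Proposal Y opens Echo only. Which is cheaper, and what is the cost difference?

Proposal X is cheaper by 280.

Proposal X: {Alpha, Delta, Echo}: Z1→Delta 12·17=204, Z2→Alpha 2·22=44, Z3→Delta 2·14=28, Z4→Alpha 2·12=24. Service 300; fixed 107; total 407.
Proposal Y: {Echo}: Z1→Echo 15·17=255, Z2→Echo 8·22=176, Z3→Echo 14·14=196, Z4→Echo 2·12=24. Service 651; fixed 36; total 687.
Difference: |407 − 687| = 280.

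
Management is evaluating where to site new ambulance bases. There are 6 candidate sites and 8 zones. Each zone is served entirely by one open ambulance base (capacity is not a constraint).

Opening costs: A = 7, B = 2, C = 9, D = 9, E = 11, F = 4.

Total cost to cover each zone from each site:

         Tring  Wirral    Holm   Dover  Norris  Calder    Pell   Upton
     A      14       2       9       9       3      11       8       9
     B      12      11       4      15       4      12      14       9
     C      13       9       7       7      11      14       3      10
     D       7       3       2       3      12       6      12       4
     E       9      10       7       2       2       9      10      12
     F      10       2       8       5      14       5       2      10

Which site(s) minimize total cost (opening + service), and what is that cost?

Open B, D and F; minimum total cost 44.

For any fixed open set, each zone goes to its cheapest open site; total = fixed + service.
{B, D, F}: Tring→D 7, Wirral→F 2, Holm→D 2, Dover→D 3, Norris→B 4, Calder→F 5, Pell→F 2, Upton→D 4. Service 29; fixed 15; total 44.
{B, F}: service 41 + fixed 6 = 47
{A, D, F}: service 28 + fixed 20 = 48
{A, B, C, D, E, F}: service 26 + fixed 42 = 68
No other subset beats 44.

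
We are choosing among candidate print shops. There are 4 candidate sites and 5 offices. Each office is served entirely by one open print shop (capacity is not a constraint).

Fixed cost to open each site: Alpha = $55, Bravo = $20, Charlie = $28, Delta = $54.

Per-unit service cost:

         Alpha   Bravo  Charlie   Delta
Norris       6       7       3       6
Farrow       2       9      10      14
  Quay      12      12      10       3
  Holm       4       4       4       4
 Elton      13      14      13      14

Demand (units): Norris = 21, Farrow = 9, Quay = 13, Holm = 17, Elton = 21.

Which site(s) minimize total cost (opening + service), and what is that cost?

For any fixed open set, each office goes to its cheapest open site; total = fixed + service.
{Alpha, Charlie, Delta}: Norris→Charlie 3·21=63, Farrow→Alpha 2·9=18, Quay→Delta 3·13=39, Holm→Alpha 4·17=68, Elton→Alpha 13·21=273. Service 461; fixed 137; total 598.
{Charlie, Delta}: service 533 + fixed 82 = 615
{Alpha, Bravo, Charlie, Delta}: service 461 + fixed 157 = 618
{Bravo}: service 746 + fixed 20 = 766
No other subset beats 598.

Open Alpha, Charlie and Delta; minimum total cost 598.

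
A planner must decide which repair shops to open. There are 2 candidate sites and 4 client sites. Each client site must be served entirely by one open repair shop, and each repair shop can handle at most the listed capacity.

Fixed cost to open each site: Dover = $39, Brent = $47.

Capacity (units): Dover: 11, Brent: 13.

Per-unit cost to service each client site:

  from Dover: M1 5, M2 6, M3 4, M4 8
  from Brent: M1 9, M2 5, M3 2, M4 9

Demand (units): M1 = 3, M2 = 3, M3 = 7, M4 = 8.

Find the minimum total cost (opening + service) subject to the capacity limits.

Open {Dover, Brent}: M1→Dover 5·3=15, M2→Brent 5·3=15, M3→Brent 2·7=14, M4→Dover 8·8=64.
Loads: Dover carries 11/11, Brent carries 10/13. Service 108; fixed 86; total 194.
Next best feasible plan costs 206.

Minimum total cost: 194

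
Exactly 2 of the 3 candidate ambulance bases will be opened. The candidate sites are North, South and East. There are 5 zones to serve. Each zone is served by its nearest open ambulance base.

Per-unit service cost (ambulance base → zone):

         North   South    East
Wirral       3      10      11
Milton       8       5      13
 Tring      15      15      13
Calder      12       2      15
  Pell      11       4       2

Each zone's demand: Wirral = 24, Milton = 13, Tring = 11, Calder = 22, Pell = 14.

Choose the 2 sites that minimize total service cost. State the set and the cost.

Choose North and South; total service cost 402.

With exactly 2 open, each zone uses its cheapest among the chosen.
{North, South}: Wirral→North 3·24=72, Milton→South 5·13=65, Tring→North 15·11=165, Calder→South 2·22=44, Pell→South 4·14=56. Service cost 402.
{South, East}: service cost 520
{North, East}: service cost 611
Among all 3 size-2 choices, {North, South} is lowest.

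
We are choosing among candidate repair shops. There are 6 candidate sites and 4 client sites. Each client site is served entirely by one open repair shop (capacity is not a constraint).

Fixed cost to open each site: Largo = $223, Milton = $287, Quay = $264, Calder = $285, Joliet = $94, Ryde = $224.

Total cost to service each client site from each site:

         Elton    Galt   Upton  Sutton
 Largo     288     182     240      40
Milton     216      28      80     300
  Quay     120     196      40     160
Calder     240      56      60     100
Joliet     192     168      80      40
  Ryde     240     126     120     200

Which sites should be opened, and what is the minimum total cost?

For any fixed open set, each client site goes to its cheapest open site; total = fixed + service.
{Joliet}: Elton→Joliet 192, Galt→Joliet 168, Upton→Joliet 80, Sutton→Joliet 40. Service 480; fixed 94; total 574.
{Milton, Joliet}: Elton→Joliet 192, Galt→Milton 28, Upton→Milton 80, Sutton→Joliet 40. Service 340; fixed 381; total 721.
{Quay, Joliet}: service 368 + fixed 358 = 726
{Largo, Milton, Quay, Calder, Joliet, Ryde}: Elton→Quay 120, Galt→Milton 28, Upton→Quay 40, Sutton→Largo 40. Service 228; fixed 1377; total 1605.
No other subset beats 574.

Open Joliet only; minimum total cost 574.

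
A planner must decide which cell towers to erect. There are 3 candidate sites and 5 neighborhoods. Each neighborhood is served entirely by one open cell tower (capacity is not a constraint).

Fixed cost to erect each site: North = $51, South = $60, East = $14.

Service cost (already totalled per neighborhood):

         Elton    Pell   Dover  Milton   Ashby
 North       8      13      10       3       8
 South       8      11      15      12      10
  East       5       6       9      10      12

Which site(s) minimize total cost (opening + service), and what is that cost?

Open East only; minimum total cost 56.

For any fixed open set, each neighborhood goes to its cheapest open site; total = fixed + service.
{East}: Elton→East 5, Pell→East 6, Dover→East 9, Milton→East 10, Ashby→East 12. Service 42; fixed 14; total 56.
{North}: Elton→North 8, Pell→North 13, Dover→North 10, Milton→North 3, Ashby→North 8. Service 42; fixed 51; total 93.
{North, East}: service 31 + fixed 65 = 96
{North, South, East}: service 31 + fixed 125 = 156
No other subset beats 56.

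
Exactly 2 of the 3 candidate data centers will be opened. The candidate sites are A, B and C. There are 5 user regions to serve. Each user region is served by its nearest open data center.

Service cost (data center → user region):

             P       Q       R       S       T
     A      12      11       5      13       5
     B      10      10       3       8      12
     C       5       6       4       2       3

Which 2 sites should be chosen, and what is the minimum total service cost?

Choose B and C; total service cost 19.

With exactly 2 open, each user region uses its cheapest among the chosen.
{B, C}: P→C 5, Q→C 6, R→B 3, S→C 2, T→C 3. Service cost 19.
{A, C}: service cost 20
{A, B}: service cost 36
Among all 3 size-2 choices, {B, C} is lowest.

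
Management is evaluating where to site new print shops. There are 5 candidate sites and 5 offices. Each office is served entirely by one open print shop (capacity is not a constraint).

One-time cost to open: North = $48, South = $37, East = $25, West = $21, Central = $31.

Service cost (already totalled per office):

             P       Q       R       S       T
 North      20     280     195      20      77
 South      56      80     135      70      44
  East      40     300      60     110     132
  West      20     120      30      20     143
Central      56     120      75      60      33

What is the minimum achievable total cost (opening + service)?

Minimum total cost: 252

For any fixed open set, each office goes to its cheapest open site; total = fixed + service.
{South, West}: P→West 20, Q→South 80, R→West 30, S→West 20, T→South 44. Service 194; fixed 58; total 252.
{South, West, Central}: P→West 20, Q→South 80, R→West 30, S→West 20, T→Central 33. Service 183; fixed 89; total 272.
{West, Central}: P→West 20, Q→West 120, R→West 30, S→West 20, T→Central 33. Service 223; fixed 52; total 275.
{North, South, East, West, Central}: P→North 20, Q→South 80, R→West 30, S→North 20, T→Central 33. Service 183; fixed 162; total 345.
No other subset beats 252.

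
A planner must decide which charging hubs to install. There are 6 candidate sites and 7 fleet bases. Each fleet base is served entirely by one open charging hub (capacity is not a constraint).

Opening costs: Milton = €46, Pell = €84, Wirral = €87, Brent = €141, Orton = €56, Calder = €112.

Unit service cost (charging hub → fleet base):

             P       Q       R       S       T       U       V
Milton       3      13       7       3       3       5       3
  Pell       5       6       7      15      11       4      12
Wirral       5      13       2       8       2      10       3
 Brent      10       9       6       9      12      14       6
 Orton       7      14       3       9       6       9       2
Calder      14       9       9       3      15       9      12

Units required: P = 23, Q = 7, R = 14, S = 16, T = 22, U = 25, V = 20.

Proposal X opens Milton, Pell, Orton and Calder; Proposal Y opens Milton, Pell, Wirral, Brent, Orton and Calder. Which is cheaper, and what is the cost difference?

Proposal X is cheaper by 192.

Proposal X: {Milton, Pell, Orton, Calder}: P→Milton 3·23=69, Q→Pell 6·7=42, R→Orton 3·14=42, S→Milton 3·16=48, T→Milton 3·22=66, U→Pell 4·25=100, V→Orton 2·20=40. Service 407; fixed 298; total 705.
Proposal Y: {Milton, Pell, Wirral, Brent, Orton, Calder}: P→Milton 3·23=69, Q→Pell 6·7=42, R→Wirral 2·14=28, S→Milton 3·16=48, T→Wirral 2·22=44, U→Pell 4·25=100, V→Orton 2·20=40. Service 371; fixed 526; total 897.
Difference: |705 − 897| = 192.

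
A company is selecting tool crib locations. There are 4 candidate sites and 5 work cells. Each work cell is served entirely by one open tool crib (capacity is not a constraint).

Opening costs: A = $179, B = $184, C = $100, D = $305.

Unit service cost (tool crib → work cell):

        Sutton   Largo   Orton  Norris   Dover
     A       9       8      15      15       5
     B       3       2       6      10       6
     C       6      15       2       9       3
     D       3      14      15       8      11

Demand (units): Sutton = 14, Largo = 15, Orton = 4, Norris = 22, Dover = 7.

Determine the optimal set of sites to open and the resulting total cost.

Open B only; minimum total cost 542.

For any fixed open set, each work cell goes to its cheapest open site; total = fixed + service.
{B}: Sutton→B 3·14=42, Largo→B 2·15=30, Orton→B 6·4=24, Norris→B 10·22=220, Dover→B 6·7=42. Service 358; fixed 184; total 542.
{B, C}: Sutton→B 3·14=42, Largo→B 2·15=30, Orton→C 2·4=8, Norris→C 9·22=198, Dover→C 3·7=21. Service 299; fixed 284; total 583.
{C}: service 536 + fixed 100 = 636
{A, B, C, D}: service 277 + fixed 768 = 1045
(All 15 nonempty subsets were checked; B only is lowest.)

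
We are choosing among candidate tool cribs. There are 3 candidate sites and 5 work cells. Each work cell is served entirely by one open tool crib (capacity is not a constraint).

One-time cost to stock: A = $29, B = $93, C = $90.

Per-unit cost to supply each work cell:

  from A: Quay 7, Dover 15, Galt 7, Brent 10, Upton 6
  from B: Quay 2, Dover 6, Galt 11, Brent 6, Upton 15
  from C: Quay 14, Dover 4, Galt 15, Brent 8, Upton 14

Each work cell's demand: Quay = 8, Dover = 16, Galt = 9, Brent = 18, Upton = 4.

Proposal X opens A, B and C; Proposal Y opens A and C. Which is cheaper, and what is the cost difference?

Proposal X: {A, B, C}: Quay→B 2·8=16, Dover→C 4·16=64, Galt→A 7·9=63, Brent→B 6·18=108, Upton→A 6·4=24. Service 275; fixed 212; total 487.
Proposal Y: {A, C}: Quay→A 7·8=56, Dover→C 4·16=64, Galt→A 7·9=63, Brent→C 8·18=144, Upton→A 6·4=24. Service 351; fixed 119; total 470.
Difference: |487 − 470| = 17.

Proposal Y is cheaper by 17.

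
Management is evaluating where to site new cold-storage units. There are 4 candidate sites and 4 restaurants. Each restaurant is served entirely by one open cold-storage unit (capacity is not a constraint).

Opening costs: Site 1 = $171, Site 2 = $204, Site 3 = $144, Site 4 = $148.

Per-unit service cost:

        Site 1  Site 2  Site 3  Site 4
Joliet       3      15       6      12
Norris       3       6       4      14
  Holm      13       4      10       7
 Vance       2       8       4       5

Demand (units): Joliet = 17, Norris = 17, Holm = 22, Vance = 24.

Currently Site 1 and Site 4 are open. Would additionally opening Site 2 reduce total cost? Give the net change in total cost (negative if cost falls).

No — net change +138 (cost rises by 138).

Current service cost with {Site 1, Site 4}: 304.
Adding Site 2: each restaurant re-picks its cheapest; new service cost 238, saving 66.
Extra fixed cost: 204. Net change = 204 − 66 = 138.
(Totals: 623 → 761.)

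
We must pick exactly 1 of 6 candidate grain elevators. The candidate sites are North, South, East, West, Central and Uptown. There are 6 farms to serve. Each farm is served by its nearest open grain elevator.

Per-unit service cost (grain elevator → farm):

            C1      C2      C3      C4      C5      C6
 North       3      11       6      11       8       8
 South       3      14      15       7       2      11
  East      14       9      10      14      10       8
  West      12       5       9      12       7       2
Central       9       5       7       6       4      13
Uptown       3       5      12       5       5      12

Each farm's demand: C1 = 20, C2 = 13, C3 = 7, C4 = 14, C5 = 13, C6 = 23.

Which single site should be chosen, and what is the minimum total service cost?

Choose Uptown only; total service cost 620.

With exactly 1 open, each farm uses its cheapest among the chosen.
{Uptown}: C1→Uptown 3·20=60, C2→Uptown 5·13=65, C3→Uptown 12·7=84, C4→Uptown 5·14=70, C5→Uptown 5·13=65, C6→Uptown 12·23=276. Service cost 620.
{West}: service cost 673
{North}: service cost 687
Among all 6 size-1 choices, {Uptown} is lowest.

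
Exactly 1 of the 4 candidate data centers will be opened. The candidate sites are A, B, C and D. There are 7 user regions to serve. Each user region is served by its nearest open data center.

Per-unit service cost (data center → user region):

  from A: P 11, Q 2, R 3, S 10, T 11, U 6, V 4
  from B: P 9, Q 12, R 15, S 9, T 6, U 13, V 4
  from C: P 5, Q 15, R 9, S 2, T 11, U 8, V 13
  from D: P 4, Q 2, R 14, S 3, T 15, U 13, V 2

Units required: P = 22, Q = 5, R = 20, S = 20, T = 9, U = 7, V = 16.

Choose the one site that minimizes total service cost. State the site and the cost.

Choose D only; total service cost 696.

With exactly 1 open, each user region uses its cheapest among the chosen.
{D}: P→D 4·22=88, Q→D 2·5=10, R→D 14·20=280, S→D 3·20=60, T→D 15·9=135, U→D 13·7=91, V→D 2·16=32. Service cost 696.
{A}: service cost 717
{C}: service cost 768
Among all 4 size-1 choices, {D} is lowest.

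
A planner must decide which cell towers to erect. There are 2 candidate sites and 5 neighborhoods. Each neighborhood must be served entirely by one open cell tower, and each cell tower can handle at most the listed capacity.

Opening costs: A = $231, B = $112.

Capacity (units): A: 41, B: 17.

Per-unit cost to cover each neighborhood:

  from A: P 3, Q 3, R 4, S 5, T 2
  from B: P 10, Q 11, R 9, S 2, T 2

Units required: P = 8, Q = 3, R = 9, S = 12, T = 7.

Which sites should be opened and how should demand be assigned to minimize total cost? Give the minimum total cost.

Open {A}: P→A 3·8=24, Q→A 3·3=9, R→A 4·9=36, S→A 5·12=60, T→A 2·7=14.
Loads: A carries 39/41. Service 143; fixed 231; total 374.
Next best feasible plan costs 450.

Minimum total cost: 374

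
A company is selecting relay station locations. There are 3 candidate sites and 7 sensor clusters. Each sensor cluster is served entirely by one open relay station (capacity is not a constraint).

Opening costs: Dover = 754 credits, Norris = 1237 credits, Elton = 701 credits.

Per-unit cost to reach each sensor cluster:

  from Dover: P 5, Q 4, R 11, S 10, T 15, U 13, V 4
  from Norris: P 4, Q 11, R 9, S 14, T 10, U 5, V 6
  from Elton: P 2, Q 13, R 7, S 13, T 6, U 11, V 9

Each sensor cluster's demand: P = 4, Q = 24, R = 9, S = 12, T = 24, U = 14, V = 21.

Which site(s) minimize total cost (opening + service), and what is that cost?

For any fixed open set, each sensor cluster goes to its cheapest open site; total = fixed + service.
{Dover}: P→Dover 5·4=20, Q→Dover 4·24=96, R→Dover 11·9=99, S→Dover 10·12=120, T→Dover 15·24=360, U→Dover 13·14=182, V→Dover 4·21=84. Service 961; fixed 754; total 1715.
{Elton}: service 1026 + fixed 701 = 1727
{Dover, Elton}: service 669 + fixed 1455 = 2124
{Dover, Norris, Elton}: P→Elton 2·4=8, Q→Dover 4·24=96, R→Elton 7·9=63, S→Dover 10·12=120, T→Elton 6·24=144, U→Norris 5·14=70, V→Dover 4·21=84. Service 585; fixed 2692; total 3277.
No other subset beats 1715.

Open Dover only; minimum total cost 1715.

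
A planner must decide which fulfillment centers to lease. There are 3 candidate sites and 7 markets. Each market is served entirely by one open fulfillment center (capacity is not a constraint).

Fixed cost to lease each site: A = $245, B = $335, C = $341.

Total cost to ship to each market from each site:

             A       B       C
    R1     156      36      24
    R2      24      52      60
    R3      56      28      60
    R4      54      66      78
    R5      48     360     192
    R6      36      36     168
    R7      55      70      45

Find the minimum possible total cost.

For any fixed open set, each market goes to its cheapest open site; total = fixed + service.
{A}: R1→A 156, R2→A 24, R3→A 56, R4→A 54, R5→A 48, R6→A 36, R7→A 55. Service 429; fixed 245; total 674.
{A, B}: R1→B 36, R2→A 24, R3→B 28, R4→A 54, R5→A 48, R6→A 36, R7→A 55. Service 281; fixed 580; total 861.
{A, C}: service 287 + fixed 586 = 873
{A, B, C}: R1→C 24, R2→A 24, R3→B 28, R4→A 54, R5→A 48, R6→A 36, R7→C 45. Service 259; fixed 921; total 1180.
No other subset beats 674.

Minimum total cost: 674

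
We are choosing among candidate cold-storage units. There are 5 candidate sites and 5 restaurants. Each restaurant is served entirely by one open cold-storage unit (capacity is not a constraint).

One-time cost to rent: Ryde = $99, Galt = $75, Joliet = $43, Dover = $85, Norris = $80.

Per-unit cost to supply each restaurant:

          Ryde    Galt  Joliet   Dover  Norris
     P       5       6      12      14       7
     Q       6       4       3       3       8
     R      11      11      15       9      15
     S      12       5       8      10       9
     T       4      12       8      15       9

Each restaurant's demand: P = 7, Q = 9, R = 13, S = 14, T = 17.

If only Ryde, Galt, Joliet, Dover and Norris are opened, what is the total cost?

Total cost: 699

Each restaurant is assigned to its cheapest site among the open ones.
{Ryde, Galt, Joliet, Dover, Norris}: P→Ryde 5·7=35, Q→Joliet 3·9=27, R→Dover 9·13=117, S→Galt 5·14=70, T→Ryde 4·17=68. Service 317; fixed 382; total 699.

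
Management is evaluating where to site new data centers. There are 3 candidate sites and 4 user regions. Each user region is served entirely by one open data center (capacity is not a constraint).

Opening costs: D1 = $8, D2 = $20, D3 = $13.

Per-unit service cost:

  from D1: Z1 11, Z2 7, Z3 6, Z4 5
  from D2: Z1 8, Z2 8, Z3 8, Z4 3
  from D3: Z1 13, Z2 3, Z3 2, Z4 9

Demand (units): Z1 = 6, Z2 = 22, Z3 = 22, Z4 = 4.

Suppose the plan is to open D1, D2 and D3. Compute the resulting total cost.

Each user region is assigned to its cheapest site among the open ones.
{D1, D2, D3}: Z1→D2 8·6=48, Z2→D3 3·22=66, Z3→D3 2·22=44, Z4→D2 3·4=12. Service 170; fixed 41; total 211.

Total cost: 211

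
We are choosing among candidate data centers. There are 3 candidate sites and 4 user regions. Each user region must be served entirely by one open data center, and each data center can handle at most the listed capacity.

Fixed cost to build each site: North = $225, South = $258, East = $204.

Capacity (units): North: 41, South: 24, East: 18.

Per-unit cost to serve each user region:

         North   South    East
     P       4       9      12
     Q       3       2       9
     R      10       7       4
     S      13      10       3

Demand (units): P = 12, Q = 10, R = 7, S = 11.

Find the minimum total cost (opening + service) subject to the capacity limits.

Open {North}: P→North 4·12=48, Q→North 3·10=30, R→North 10·7=70, S→North 13·11=143.
Loads: North carries 40/41. Service 291; fixed 225; total 516.
Next best feasible plan costs 568.

Minimum total cost: 516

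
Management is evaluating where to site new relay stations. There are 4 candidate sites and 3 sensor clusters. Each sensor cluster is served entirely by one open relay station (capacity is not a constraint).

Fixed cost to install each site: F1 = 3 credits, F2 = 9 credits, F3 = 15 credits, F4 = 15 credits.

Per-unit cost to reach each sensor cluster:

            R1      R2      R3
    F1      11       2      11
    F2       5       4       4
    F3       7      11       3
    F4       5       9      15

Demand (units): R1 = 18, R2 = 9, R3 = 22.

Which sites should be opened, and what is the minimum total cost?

For any fixed open set, each sensor cluster goes to its cheapest open site; total = fixed + service.
{F1, F2, F3}: R1→F2 5·18=90, R2→F1 2·9=18, R3→F3 3·22=66. Service 174; fixed 27; total 201.
{F1, F3, F4}: service 174 + fixed 33 = 207
{F1, F2}: service 196 + fixed 12 = 208
{F1, F2, F3, F4}: service 174 + fixed 42 = 216
No other subset beats 201.

Open F1, F2 and F3; minimum total cost 201.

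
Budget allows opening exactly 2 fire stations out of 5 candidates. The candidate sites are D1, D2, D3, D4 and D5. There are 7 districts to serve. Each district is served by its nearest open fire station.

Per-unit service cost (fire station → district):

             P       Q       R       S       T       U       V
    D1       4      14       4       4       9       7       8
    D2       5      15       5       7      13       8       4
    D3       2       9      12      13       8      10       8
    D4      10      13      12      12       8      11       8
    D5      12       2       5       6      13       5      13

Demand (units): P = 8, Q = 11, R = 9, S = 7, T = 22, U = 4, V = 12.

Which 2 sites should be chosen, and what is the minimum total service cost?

With exactly 2 open, each district uses its cheapest among the chosen.
{D3, D5}: P→D3 2·8=16, Q→D5 2·11=22, R→D5 5·9=45, S→D5 6·7=42, T→D3 8·22=176, U→D5 5·4=20, V→D3 8·12=96. Service cost 417.
{D1, D5}: service cost 432
{D2, D3}: service cost 465
Among all 10 size-2 choices, {D3, D5} is lowest.

Choose D3 and D5; total service cost 417.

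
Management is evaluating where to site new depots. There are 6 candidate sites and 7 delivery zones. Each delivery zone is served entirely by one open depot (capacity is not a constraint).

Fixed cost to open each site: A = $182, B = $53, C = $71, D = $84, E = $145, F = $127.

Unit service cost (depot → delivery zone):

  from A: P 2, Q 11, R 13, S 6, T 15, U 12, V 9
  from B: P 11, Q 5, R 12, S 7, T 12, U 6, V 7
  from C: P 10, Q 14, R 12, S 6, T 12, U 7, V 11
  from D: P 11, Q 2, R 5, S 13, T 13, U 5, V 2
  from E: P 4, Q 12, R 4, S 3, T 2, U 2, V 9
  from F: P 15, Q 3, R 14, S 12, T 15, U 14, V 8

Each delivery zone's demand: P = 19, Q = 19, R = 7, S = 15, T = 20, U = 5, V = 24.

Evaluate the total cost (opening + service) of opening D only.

Each delivery zone is assigned to its cheapest site among the open ones.
{D}: P→D 11·19=209, Q→D 2·19=38, R→D 5·7=35, S→D 13·15=195, T→D 13·20=260, U→D 5·5=25, V→D 2·24=48. Service 810; fixed 84; total 894.

Total cost: 894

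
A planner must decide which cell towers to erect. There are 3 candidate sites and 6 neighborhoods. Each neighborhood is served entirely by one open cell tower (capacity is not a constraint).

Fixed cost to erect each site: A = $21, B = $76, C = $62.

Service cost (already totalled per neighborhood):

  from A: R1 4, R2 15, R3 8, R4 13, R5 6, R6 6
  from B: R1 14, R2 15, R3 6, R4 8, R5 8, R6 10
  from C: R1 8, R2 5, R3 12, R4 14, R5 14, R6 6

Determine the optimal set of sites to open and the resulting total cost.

For any fixed open set, each neighborhood goes to its cheapest open site; total = fixed + service.
{A}: R1→A 4, R2→A 15, R3→A 8, R4→A 13, R5→A 6, R6→A 6. Service 52; fixed 21; total 73.
{C}: service 59 + fixed 62 = 121
{A, C}: service 42 + fixed 83 = 125
{A, B, C}: service 35 + fixed 159 = 194
No other subset beats 73.

Open A only; minimum total cost 73.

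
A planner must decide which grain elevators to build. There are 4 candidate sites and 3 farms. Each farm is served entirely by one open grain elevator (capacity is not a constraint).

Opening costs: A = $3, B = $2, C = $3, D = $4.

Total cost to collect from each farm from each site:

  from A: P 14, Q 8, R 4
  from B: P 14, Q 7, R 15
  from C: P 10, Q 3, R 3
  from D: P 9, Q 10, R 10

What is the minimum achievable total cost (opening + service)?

For any fixed open set, each farm goes to its cheapest open site; total = fixed + service.
{C}: P→C 10, Q→C 3, R→C 3. Service 16; fixed 3; total 19.
{B, C}: P→C 10, Q→C 3, R→C 3. Service 16; fixed 5; total 21.
{A, C}: service 16 + fixed 6 = 22
{A, B, C, D}: service 15 + fixed 12 = 27
No other subset beats 19.

Minimum total cost: 19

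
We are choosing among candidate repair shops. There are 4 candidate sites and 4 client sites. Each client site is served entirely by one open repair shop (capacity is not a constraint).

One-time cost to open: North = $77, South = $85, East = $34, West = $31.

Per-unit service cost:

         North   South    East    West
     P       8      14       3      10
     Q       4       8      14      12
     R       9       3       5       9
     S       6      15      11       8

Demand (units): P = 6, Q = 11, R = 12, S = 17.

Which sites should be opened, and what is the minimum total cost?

Open North and East; minimum total cost 335.

For any fixed open set, each client site goes to its cheapest open site; total = fixed + service.
{North, East}: P→East 3·6=18, Q→North 4·11=44, R→East 5·12=60, S→North 6·17=102. Service 224; fixed 111; total 335.
{North, East, West}: P→East 3·6=18, Q→North 4·11=44, R→East 5·12=60, S→North 6·17=102. Service 224; fixed 142; total 366.
{North}: service 302 + fixed 77 = 379
{North, South, East, West}: service 200 + fixed 227 = 427
(All 15 nonempty subsets were checked; North and East is lowest.)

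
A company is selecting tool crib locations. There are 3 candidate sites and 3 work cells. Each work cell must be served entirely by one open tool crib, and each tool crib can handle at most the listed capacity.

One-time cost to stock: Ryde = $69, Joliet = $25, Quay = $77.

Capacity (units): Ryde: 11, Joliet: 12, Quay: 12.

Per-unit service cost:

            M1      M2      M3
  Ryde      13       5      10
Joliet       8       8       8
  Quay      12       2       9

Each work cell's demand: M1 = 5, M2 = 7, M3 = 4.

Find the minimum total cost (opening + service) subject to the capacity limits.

Open {Joliet, Quay}: M1→Joliet 8·5=40, M2→Quay 2·7=14, M3→Joliet 8·4=32.
Loads: Joliet carries 9/12, Quay carries 7/12. Service 86; fixed 102; total 188.
Next best feasible plan costs 192.

Minimum total cost: 188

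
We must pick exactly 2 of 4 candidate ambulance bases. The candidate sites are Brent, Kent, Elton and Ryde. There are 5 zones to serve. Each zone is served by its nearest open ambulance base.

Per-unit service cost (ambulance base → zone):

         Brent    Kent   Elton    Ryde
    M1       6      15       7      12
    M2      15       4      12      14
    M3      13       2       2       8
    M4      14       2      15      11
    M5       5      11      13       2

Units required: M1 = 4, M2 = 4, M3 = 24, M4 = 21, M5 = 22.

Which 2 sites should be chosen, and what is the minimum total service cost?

With exactly 2 open, each zone uses its cheapest among the chosen.
{Kent, Ryde}: M1→Ryde 12·4=48, M2→Kent 4·4=16, M3→Kent 2·24=48, M4→Kent 2·21=42, M5→Ryde 2·22=44. Service cost 198.
{Brent, Kent}: service cost 240
{Kent, Elton}: service cost 376
Among all 6 size-2 choices, {Kent, Ryde} is lowest.

Choose Kent and Ryde; total service cost 198.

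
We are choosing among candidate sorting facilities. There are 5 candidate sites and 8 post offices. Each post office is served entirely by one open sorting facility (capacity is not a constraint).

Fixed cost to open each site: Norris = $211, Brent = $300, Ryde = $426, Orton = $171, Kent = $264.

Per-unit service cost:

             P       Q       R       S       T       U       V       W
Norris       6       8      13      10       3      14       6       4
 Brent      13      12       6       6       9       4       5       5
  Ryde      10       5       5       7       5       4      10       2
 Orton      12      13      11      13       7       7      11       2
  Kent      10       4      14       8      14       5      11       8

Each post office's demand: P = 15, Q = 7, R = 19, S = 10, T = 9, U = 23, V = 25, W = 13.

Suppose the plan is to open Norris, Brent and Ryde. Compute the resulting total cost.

Total cost: 1487

Each post office is assigned to its cheapest site among the open ones.
{Norris, Brent, Ryde}: P→Norris 6·15=90, Q→Ryde 5·7=35, R→Ryde 5·19=95, S→Brent 6·10=60, T→Norris 3·9=27, U→Brent 4·23=92, V→Brent 5·25=125, W→Ryde 2·13=26. Service 550; fixed 937; total 1487.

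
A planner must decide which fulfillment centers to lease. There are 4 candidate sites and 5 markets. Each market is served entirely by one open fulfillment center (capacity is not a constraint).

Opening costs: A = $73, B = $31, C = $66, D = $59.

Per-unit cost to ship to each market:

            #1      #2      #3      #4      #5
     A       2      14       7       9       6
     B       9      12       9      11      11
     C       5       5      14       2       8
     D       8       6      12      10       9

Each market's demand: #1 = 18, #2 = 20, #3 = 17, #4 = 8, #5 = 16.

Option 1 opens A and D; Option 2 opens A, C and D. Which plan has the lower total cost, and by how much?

Option 2 is cheaper by 10.

Option 1: {A, D}: #1→A 2·18=36, #2→D 6·20=120, #3→A 7·17=119, #4→A 9·8=72, #5→A 6·16=96. Service 443; fixed 132; total 575.
Option 2: {A, C, D}: #1→A 2·18=36, #2→C 5·20=100, #3→A 7·17=119, #4→C 2·8=16, #5→A 6·16=96. Service 367; fixed 198; total 565.
Difference: |575 − 565| = 10.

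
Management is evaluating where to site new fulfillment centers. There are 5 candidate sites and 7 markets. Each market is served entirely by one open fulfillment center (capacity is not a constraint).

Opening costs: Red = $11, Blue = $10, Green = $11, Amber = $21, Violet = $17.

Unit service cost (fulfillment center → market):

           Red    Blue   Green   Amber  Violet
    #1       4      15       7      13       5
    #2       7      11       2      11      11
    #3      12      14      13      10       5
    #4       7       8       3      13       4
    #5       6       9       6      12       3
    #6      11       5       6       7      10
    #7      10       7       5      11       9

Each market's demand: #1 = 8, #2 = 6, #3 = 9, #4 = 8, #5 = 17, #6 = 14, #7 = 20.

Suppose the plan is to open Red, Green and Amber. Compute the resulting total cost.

Total cost: 487

Each market is assigned to its cheapest site among the open ones.
{Red, Green, Amber}: #1→Red 4·8=32, #2→Green 2·6=12, #3→Amber 10·9=90, #4→Green 3·8=24, #5→Red 6·17=102, #6→Green 6·14=84, #7→Green 5·20=100. Service 444; fixed 43; total 487.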